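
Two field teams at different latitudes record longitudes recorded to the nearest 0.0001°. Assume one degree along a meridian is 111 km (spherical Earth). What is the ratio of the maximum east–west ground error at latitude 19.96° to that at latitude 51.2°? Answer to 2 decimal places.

Rounding to 4 decimal places leaves the longitude within ±5e-05° of the true value.
At 19.96°: 5e-05° × 111000 × cos 19.96° = 5e-05 × 111000 × 0.9399 ≈ 5.2166 m.
At 51.2°: 5e-05° × 111000 × cos 51.2° = 5e-05 × 111000 × 0.6266 ≈ 3.4777 m.
Ratio: 5.2166 / 3.4777 = cos 19.96° / cos 51.2° ≈ 1.5000.

1.50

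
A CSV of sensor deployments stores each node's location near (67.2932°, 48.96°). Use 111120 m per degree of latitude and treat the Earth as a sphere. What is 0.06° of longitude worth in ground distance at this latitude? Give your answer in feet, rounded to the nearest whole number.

8444 feet

At 67.2932° a degree of longitude is 111120 × cos 67.2932° ≈ 42894 m, so 0.06° corresponds to 2573.64 m.
Converting: 2573.64 m × 3.2808 ft/m ≈ 8443.7 ft.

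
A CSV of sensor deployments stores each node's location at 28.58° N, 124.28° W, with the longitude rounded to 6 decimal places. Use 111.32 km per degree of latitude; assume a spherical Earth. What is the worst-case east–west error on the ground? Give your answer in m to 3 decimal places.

Rounding to 6 decimal places leaves the longitude within ±5e-07° of the true value.
One degree of longitude at 28.58° is 111320 × cos 28.58° ≈ 111320 × 0.8782 = 97755.7 m.
So at most 5e-07° × 97755.7 ≈ 0.0488778 m east–west.

0.049 m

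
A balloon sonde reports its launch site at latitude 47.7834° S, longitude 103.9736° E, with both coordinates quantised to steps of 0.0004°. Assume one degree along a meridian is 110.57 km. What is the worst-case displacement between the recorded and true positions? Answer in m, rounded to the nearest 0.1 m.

26.6 m

With a 0.0004° grid the true value lies within half a step, ±0.0004°/2 = ±0.0002°, of the stored one.
N–S: 0.0002° × 110570 m/° = 22.114 m.
Longitude error → 0.0002 × 110570 × cos 47.7834° = 0.0002 × 110570 × 0.6719 ≈ 14.8592 m.
The two errors are perpendicular, so the maximum displacement is √(22.114² + 14.8592²) ≈ 26.6425 m.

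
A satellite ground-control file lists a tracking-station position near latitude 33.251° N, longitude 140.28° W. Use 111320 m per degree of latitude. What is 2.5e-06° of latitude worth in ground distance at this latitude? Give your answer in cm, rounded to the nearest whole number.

Along a meridian 2.5e-06° is 2.5e-06 × 111320 = 0.2783 m.
That is 0.2783 m = 27.83 cm.

28 cm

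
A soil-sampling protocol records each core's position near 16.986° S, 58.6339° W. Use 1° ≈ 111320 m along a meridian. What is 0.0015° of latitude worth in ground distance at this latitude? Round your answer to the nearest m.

167 m

0.0015° × 111320 m/° = 166.98 m.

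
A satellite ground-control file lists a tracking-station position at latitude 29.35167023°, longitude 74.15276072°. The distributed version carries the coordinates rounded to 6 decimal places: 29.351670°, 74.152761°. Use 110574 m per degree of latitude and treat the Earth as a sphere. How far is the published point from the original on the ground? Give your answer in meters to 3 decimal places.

The latitude changed by +0.00000023° and the longitude by -0.00000028°.
North–south shift: 0.00000023 × 110574 = 0.025432 m.
E–W at 29.3517°: -0.00000028° × 110574 × cos 29.3517° = -0.00000028 × 110574 × 0.8716 ≈ -0.0269862 m.
Distance: √(0.025432² + 0.0269862²) ≈ 0.0370816 m.

0.037 meters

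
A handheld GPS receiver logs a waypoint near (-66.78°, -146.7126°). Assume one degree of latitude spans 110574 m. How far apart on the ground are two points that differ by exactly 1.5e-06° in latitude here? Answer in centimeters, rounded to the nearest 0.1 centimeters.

Along a meridian 1.5e-06° is 1.5e-06 × 110574 = 0.165861 m.
That is 0.165861 m = 16.586 cm.

16.6 centimeters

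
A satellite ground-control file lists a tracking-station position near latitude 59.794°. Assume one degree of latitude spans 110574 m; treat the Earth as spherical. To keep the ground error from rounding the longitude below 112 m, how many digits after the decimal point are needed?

3 decimal places

At 59.794° one degree of longitude covers 110574 × cos 59.794° ≈ 110574 × 0.5031 ≈ 55630.9 m.
With N decimal places the half-ulp bound is 0.5·10⁻ᴺ°, or 0.5·10⁻ᴺ × 55630.9 m on the ground.
Need 0.5 × 55630.9 × 10⁻ᴺ ≤ 112 → 10⁻ᴺ ≤ 4.027e-03, so N ≥ 2.40.
At 2 places the error can reach 278 m, but 3 places keeps it to 27.8 m.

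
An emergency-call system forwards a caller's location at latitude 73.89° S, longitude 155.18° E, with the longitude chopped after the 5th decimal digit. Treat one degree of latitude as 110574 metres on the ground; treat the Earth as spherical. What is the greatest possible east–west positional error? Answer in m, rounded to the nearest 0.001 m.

Truncating at 5 decimal places can drop up to a full unit in the last place, so the longitude may be off by as much as 1e-05°.
Parallels shrink by cos φ, so at 73.89° a degree of longitude is 110574 × 0.2775 ≈ 30682.3 m.
Maximum E–W displacement: 1e-05 × 30682.3 = 0.306823 m.

0.307 m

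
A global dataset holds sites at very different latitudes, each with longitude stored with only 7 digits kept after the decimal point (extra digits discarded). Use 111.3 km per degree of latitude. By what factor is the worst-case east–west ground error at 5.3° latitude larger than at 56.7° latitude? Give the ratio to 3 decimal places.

1.814

Truncating at 7 decimal places can drop up to a full unit in the last place, so the longitude may be off by as much as 1e-07°.
At 5.3°: 1e-07° × 111300 × cos 5.3° = 1e-07 × 111300 × 0.9957 ≈ 0.011082 m.
Error at 56.7° = 1e-07° × 111300 × cos 56.7° ≈ 0.01113 × 0.5490 = 0.0061106 m.
Ratio: 0.011082 / 0.0061106 = cos 5.3° / cos 56.7° ≈ 1.8136.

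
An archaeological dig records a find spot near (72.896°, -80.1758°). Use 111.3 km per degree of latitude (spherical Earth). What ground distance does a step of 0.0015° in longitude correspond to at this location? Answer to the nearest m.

One degree of longitude here spans 111300 × cos 72.896° = 111300 × 0.2941 ≈ 32734.1 m; 0.0015° of that is 49.1012 m.

49 m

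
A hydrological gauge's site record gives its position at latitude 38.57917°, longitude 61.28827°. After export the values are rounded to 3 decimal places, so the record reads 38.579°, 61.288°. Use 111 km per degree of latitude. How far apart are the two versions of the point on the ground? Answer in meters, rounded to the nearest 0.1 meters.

30.1 meters

The latitude changed by +0.00017° and the longitude by +0.00027°.
North–south shift: 0.00017 × 111000 = 18.87 m.
East–west at this latitude: 0.00027° × 111000 × cos 38.579° ≈ 0.00027 × 86774.1 = 23.429 m.
Distance: √(18.87² + 23.429²) ≈ 30.0831 m.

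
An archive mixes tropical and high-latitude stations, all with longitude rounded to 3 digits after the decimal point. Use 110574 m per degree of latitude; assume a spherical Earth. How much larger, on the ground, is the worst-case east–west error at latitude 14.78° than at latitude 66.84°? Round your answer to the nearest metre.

32 metres

Rounding to 3 decimal places leaves the longitude within ±0.0005° of the true value.
Error at 14.78° = 0.0005° × 110574 × cos 14.78° ≈ 55.287 × 0.9669 = 53.458 m.
At 66.84°: 0.0005° × 110574 × cos 66.84° = 0.0005 × 110574 × 0.3933 ≈ 21.744 m.
Difference: 53.458 − 21.744 = 31.713 m.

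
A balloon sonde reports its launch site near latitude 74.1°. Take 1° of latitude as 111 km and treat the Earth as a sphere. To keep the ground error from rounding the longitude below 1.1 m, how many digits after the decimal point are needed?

5

At 74.1° one degree of longitude covers 111000 × cos 74.1° ≈ 111000 × 0.2740 ≈ 30409.5 m.
With N decimal places the half-ulp bound is 0.5·10⁻ᴺ°, or 0.5·10⁻ᴺ × 30409.5 m on the ground.
Setting 15204.7 × 10⁻ᴺ ≤ 1.1 gives 10ᴺ ≥ 1.382e+04, i.e. N ≥ 4.14.
So 5 decimal places suffice (0.152 m); 4 would allow up to 1.52 m.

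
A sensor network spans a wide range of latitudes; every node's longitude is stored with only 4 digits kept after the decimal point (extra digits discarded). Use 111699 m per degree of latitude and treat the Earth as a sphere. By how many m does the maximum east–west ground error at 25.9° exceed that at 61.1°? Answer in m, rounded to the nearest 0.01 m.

4.65 m

Truncating at 4 decimal places can drop up to a full unit in the last place, so the longitude may be off by as much as 0.0001°.
At 25.9°: 0.0001° × 111699 × cos 25.9° = 0.0001 × 111699 × 0.8996 ≈ 10.048 m.
At 61.1°: 0.0001° × 111699 × cos 61.1° = 0.0001 × 111699 × 0.4833 ≈ 5.3982 m.
So the lower-latitude error exceeds the higher by 10.048 − 5.3982 = 4.6498 m.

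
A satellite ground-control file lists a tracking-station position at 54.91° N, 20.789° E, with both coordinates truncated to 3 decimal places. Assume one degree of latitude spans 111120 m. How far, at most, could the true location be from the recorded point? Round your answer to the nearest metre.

128 metres

Truncating at 3 decimal places can drop up to a full unit in the last place, so each coordinate may be off by as much as 0.001°.
North–south component: 0.001° × 111120 = 111.12 m.
E–W at 54.91°: 0.001° × 111120 × cos 54.91° = 0.001 × 111120 × 0.5749 ≈ 63.8787 m.
Worst case both components are at the extreme and orthogonal: √(111.12² + 63.8787²) ≈ 128.172 m.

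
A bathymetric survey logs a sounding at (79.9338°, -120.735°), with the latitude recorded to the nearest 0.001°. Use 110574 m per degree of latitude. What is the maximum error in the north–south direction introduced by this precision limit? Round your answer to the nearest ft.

181 ft

Rounding to 3 decimal places leaves the latitude within ±0.0005° of the true value.
So the N–S error is at most 0.0005 × 110574 = 55.287 m.
Converting: 55.287 m × 3.2808 ft/m ≈ 181.39 ft.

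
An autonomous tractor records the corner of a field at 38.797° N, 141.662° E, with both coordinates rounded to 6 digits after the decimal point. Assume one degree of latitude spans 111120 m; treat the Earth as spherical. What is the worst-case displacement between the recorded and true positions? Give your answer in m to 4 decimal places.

Rounding to 6 decimal places leaves each coordinate within ±5e-07° of the true value.
North–south component: 5e-07° × 111120 = 0.05556 m.
Longitude error → 5e-07 × 111120 × cos 38.797° = 5e-07 × 111120 × 0.7794 ≈ 0.0433018 m.
Combining orthogonally: (0.05556² + 0.0433018²)^½ ≈ 0.0704412 m.

0.0704 m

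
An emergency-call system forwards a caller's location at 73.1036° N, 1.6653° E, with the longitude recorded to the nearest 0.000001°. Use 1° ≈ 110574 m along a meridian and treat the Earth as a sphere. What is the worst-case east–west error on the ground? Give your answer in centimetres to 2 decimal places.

1.61 centimetres

Rounding to 6 decimal places leaves the longitude within ±5e-07° of the true value.
At latitude 73.1036° a degree of longitude spans 110574 m × cos 73.1036° = 110574 × 0.2906 ≈ 32137.5 m.
Maximum E–W displacement: 5e-07 × 32137.5 = 0.0160687 m.
That is 0.0160687 m = 1.6069 cm.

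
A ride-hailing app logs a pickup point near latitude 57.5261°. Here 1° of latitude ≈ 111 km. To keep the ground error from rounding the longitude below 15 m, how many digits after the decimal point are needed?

4 decimal places

At 57.5261° one degree of longitude covers 111000 × cos 57.5261° ≈ 111000 × 0.5369 ≈ 59597.6 m.
Rounding to N decimal places gives at most 0.5 × 10⁻ᴺ degrees of error, i.e. 0.5 × 10⁻ᴺ × 59597.6 m.
Setting 29798.8 × 10⁻ᴺ ≤ 15 gives 10ᴺ ≥ 1987, i.e. N ≥ 3.30.
N = 3 would give 29.8 m (too coarse); N = 4 gives 2.98 m ≤ 15 m.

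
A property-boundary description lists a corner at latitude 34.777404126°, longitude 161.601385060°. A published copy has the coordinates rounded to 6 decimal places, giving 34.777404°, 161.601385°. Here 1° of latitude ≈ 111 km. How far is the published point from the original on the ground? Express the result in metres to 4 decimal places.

0.0150 metres

Δlat = 34.777404126 − 34.777404 = +0.000000126°; Δlon = 161.601385060 − 161.601385 = +0.000000060°.
North–south shift: 0.000000126 × 111000 = 0.013986 m.
East–west at this latitude: 0.000000060° × 111000 × cos 34.7774° ≈ 0.000000060 × 91172.5 = 0.00547035 m.
Hypotenuse of the two orthogonal shifts: √(0.013986² + 0.00547035²) = 0.0150178 m.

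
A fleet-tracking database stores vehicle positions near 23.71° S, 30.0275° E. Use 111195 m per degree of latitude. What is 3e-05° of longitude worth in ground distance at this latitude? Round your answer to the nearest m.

3 m

One degree of longitude here spans 111195 × cos 23.71° = 111195 × 0.9156 ≈ 101809 m; 3e-05° of that is 3.05428 m.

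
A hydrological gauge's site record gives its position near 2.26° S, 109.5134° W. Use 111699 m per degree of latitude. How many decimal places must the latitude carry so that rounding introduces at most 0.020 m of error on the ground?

7

One degree of latitude covers 111699 m.
Rounding to N decimal places gives at most 0.5 × 10⁻ᴺ degrees of error, i.e. 0.5 × 10⁻ᴺ × 111699 m.
Need 0.5 × 111699 × 10⁻ᴺ ≤ 0.020 → 10⁻ᴺ ≤ 3.581e-07, so N ≥ 6.45.
So 7 decimal places suffice (0.00558 m); 6 would allow up to 0.0558 m.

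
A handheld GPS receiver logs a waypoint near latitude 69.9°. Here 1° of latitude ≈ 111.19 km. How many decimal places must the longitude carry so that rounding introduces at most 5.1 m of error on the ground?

At 69.9° one degree of longitude covers 111190 × cos 69.9° ≈ 111190 × 0.3437 ≈ 38211.5 m.
With N decimal places the half-ulp bound is 0.5·10⁻ᴺ°, or 0.5·10⁻ᴺ × 38211.5 m on the ground.
Need 0.5 × 38211.5 × 10⁻ᴺ ≤ 5.1 → 10⁻ᴺ ≤ 2.669e-04, so N ≥ 3.57.
So 4 decimal places suffice (1.91 m); 3 would allow up to 19.1 m.

4 decimal places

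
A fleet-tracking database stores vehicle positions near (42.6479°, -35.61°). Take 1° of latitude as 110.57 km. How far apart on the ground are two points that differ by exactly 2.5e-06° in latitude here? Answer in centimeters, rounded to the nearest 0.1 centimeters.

Along a meridian 2.5e-06° is 2.5e-06 × 110570 = 0.276425 m.
That is 0.276425 m = 27.642 cm.

27.6 centimeters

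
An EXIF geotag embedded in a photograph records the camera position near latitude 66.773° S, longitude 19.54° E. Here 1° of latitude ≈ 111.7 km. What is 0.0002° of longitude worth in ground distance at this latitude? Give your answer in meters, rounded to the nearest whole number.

9 meters

At 66.773° a degree of longitude is 111700 × cos 66.773° ≈ 44051.7 m, so 0.0002° corresponds to 8.81034 m.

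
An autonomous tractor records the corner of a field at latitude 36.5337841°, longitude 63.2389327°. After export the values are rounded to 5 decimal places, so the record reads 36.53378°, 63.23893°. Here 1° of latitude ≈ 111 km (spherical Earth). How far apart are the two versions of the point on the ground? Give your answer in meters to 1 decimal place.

The latitude changed by +0.0000041° and the longitude by +0.0000027°.
North–south shift: 0.0000041 × 111000 = 0.4551 m.
E–W at 36.5338°: 0.0000027° × 111000 × cos 36.5338° = 0.0000027 × 111000 × 0.8035 ≈ 0.240811 m.
Combined displacement = (0.4551² + 0.240811²)^½ ≈ 0.514884 m.

0.5 meters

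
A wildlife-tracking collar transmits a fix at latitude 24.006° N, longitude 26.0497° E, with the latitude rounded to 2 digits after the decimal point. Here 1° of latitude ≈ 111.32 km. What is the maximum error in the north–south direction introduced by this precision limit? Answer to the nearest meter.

557 meters

Rounding to 2 decimal places leaves the latitude within ±0.005° of the true value.
North–south distance: 0.005° × 111320 m/° = 556.6 m.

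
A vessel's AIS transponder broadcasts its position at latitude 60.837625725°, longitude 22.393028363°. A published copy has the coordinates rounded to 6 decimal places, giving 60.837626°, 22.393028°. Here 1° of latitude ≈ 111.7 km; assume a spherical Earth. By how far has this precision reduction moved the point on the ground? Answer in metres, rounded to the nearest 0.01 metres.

Δlat = 60.837625725 − 60.837626 = -0.000000275°; Δlon = 22.393028363 − 22.393028 = +0.000000363°.
North–south shift: -0.000000275 × 111700 = -0.0307175 m.
East–west at this latitude: 0.000000363° × 111700 × cos 60.8376° ≈ 0.000000363 × 54429.9 = 0.019758 m.
Distance: √(0.0307175² + 0.019758²) ≈ 0.0365232 m.

0.04 metres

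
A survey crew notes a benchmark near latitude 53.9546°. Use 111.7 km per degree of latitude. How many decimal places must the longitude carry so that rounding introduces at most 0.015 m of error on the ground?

At 53.9546° one degree of longitude covers 111700 × cos 53.9546° ≈ 111700 × 0.5884 ≈ 65727.2 m.
Rounding to N decimal places gives at most 0.5 × 10⁻ᴺ degrees of error, i.e. 0.5 × 10⁻ᴺ × 65727.2 m.
Setting 32863.6 × 10⁻ᴺ ≤ 0.015 gives 10ᴺ ≥ 2.191e+06, i.e. N ≥ 6.34.
So 7 decimal places suffice (0.00329 m); 6 would allow up to 0.0329 m.

7 decimal places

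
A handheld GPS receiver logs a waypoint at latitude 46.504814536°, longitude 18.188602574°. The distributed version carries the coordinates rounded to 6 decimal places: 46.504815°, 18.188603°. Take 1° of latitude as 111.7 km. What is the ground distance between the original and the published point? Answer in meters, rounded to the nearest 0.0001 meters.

0.0613 meters

The latitude changed by -0.000000464° and the longitude by -0.000000426°.
North–south shift: -0.000000464 × 111700 = -0.0518288 m.
E–W at 46.5048°: -0.000000426° × 111700 × cos 46.5048° = -0.000000426 × 111700 × 0.6883 ≈ -0.0327519 m.
Hypotenuse of the two orthogonal shifts: √(0.0518288² + 0.0327519²) = 0.06131 m.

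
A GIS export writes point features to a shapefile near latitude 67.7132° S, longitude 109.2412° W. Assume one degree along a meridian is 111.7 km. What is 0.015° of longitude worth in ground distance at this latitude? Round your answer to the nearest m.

635 m

One degree of longitude here spans 111700 × cos 67.7132° = 111700 × 0.3792 ≈ 42361.4 m; 0.015° of that is 635.422 m.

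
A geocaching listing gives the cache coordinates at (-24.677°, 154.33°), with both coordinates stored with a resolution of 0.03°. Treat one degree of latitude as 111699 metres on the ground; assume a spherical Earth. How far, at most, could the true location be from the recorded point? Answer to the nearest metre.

2264 metres

With a 0.03° grid the true value lies within half a step, ±0.03°/2 = ±0.015°, of the stored one.
N–S: 0.015° × 111699 m/° = 1675.48 m.
E–W at 24.677°: 0.015° × 111699 × cos 24.677° = 0.015 × 111699 × 0.9087 ≈ 1522.47 m.
Combining orthogonally: (1675.48² + 1522.47²)^½ ≈ 2263.88 m.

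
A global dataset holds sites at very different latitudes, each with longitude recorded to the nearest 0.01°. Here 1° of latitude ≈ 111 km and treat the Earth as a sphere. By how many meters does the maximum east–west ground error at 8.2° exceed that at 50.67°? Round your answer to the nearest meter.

Rounding to 2 decimal places leaves the longitude within ±0.005° of the true value.
Error at 8.2° = 0.005° × 111000 × cos 8.2° ≈ 555 × 0.9898 = 549.33 m.
At 50.67°: 0.005° × 111000 × cos 50.67° = 0.005 × 111000 × 0.6338 ≈ 351.75 m.
So the lower-latitude error exceeds the higher by 549.33 − 351.75 = 197.57 m.

198 meters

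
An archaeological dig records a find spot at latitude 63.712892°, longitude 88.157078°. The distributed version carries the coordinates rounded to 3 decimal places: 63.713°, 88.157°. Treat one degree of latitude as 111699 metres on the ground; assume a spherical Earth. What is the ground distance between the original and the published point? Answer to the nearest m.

The latitude changed by -0.000108° and the longitude by +0.000078°.
N–S: -0.000108° × 111699 m/° = -12.0635 m.
East–west at this latitude: 0.000078° × 111699 × cos 63.713° ≈ 0.000078 × 49467.9 = 3.8585 m.
Combined displacement = (12.0635² + 3.8585²)^½ ≈ 12.6655 m.

13 m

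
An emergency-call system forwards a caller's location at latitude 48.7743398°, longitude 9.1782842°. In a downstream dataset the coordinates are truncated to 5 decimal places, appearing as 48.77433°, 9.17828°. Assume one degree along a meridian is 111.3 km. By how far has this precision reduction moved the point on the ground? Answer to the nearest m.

1 m

The latitude changed by +0.0000098° and the longitude by +0.0000042°.
North–south shift: 0.0000098 × 111300 = 1.09074 m.
E–W at 48.7743°: 0.0000042° × 111300 × cos 48.7743° = 0.0000042 × 111300 × 0.6590 ≈ 0.308069 m.
Distance: √(1.09074² + 0.308069²) ≈ 1.13341 m.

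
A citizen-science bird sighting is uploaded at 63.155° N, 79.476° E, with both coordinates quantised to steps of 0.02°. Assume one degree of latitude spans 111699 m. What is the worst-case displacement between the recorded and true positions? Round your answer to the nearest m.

With a 0.02° grid the true value lies within half a step, ±0.02°/2 = ±0.01°, of the stored one.
Latitude error → 0.01 × 111699 = 1116.99 m along the meridian.
Longitude error → 0.01 × 111699 × cos 63.155° = 0.01 × 111699 × 0.4516 ≈ 504.409 m.
Combining orthogonally: (1116.99² + 504.409²)^½ ≈ 1225.6 m.

1226 m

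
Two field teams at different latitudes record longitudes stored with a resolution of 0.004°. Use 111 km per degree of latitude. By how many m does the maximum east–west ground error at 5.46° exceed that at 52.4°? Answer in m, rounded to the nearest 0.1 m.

With a 0.004° grid the true value lies within half a step, ±0.004°/2 = ±0.002°, of the stored one.
At 5.46°: 0.002° × 111000 × cos 5.46° = 0.002 × 111000 × 0.9955 ≈ 220.99 m.
At 52.4°: 0.002° × 111000 × cos 52.4° = 0.002 × 111000 × 0.6101 ≈ 135.45 m.
Difference: 220.99 − 135.45 = 85.541 m.

85.5 m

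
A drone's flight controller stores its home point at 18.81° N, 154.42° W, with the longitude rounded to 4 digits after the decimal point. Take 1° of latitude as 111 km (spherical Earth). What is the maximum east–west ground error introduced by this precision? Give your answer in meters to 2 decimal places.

Rounding to 4 decimal places leaves the longitude within ±5e-05° of the true value.
One degree of longitude at 18.81° is 111000 × cos 18.81° ≈ 111000 × 0.9466 = 105072 m.
East–west error: 5e-05° × 105072 m/° ≈ 5.25359 m.

5.25 meters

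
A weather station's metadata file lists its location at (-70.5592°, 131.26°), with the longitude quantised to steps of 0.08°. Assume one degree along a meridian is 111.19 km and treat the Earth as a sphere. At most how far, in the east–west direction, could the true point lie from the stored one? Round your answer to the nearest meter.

With a 0.08° grid the true value lies within half a step, ±0.08°/2 = ±0.04°, of the stored one.
One degree of longitude at 70.5592° is 111190 × cos 70.5592° ≈ 111190 × 0.3328 = 37007.7 m.
So at most 0.04° × 37007.7 ≈ 1480.31 m east–west.

1480 meters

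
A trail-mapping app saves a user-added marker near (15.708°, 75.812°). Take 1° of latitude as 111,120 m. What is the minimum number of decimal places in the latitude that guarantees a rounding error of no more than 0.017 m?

One degree of latitude covers 111120 m.
N decimal places → at most half a unit in the last place, 0.5 × 10⁻ᴺ° = 111120/2 × 10⁻ᴺ m.
Need 0.5 × 111120 × 10⁻ᴺ ≤ 0.017 → 10⁻ᴺ ≤ 3.060e-07, so N ≥ 6.51.
So 7 decimal places suffice (0.00556 m); 6 would allow up to 0.0556 m.

7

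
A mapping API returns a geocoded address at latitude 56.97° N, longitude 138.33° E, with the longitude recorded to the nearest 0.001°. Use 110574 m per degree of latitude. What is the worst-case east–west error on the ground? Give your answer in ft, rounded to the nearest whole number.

Rounding to 3 decimal places leaves the longitude within ±0.0005° of the true value.
One degree of longitude at 56.97° is 110574 × cos 56.97° ≈ 110574 × 0.5451 = 60271.5 m.
Maximum E–W displacement: 0.0005 × 60271.5 = 30.1357 m.
In feet: 30.1357 m ÷ 0.3048 ≈ 98.871 ft.

99 ft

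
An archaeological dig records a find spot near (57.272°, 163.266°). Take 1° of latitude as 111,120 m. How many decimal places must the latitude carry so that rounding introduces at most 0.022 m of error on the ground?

One degree of latitude covers 111120 m.
Rounding to N decimal places gives at most 0.5 × 10⁻ᴺ degrees of error, i.e. 0.5 × 10⁻ᴺ × 111120 m.
Need 0.5 × 111120 × 10⁻ᴺ ≤ 0.022 → 10⁻ᴺ ≤ 3.960e-07, so N ≥ 6.40.
So 7 decimal places suffice (0.00556 m); 6 would allow up to 0.0556 m.

7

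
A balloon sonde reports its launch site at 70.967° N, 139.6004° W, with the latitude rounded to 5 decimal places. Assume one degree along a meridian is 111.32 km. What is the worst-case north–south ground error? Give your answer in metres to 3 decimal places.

0.557 metres

Rounding to 5 decimal places leaves the latitude within ±5e-06° of the true value.
North–south distance: 5e-06° × 111320 m/° = 0.5566 m.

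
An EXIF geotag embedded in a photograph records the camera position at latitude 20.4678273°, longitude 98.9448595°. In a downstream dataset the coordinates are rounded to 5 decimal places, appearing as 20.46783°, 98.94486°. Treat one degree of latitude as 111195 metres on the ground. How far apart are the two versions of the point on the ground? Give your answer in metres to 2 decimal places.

0.30 metres

Δlat = 20.4678273 − 20.46783 = -0.0000027°; Δlon = 98.9448595 − 98.94486 = -0.0000005°.
N–S: -0.0000027° × 111195 m/° = -0.300226 m.
East–west at this latitude: -0.0000005° × 111195 × cos 20.4678° ≈ -0.0000005 × 104175 = -0.0520876 m.
Hypotenuse of the two orthogonal shifts: √(0.300226² + 0.0520876²) = 0.304711 m.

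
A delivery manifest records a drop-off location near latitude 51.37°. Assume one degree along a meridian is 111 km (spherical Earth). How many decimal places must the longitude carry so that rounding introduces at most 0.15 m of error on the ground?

6 decimal places

At 51.37° one degree of longitude covers 111000 × cos 51.37° ≈ 111000 × 0.6243 ≈ 69296 m.
N decimal places → at most half a unit in the last place, 0.5 × 10⁻ᴺ° = 69296/2 × 10⁻ᴺ m.
Need 0.5 × 69296 × 10⁻ᴺ ≤ 0.15 → 10⁻ᴺ ≤ 4.329e-06, so N ≥ 5.36.
At 5 places the error can reach 0.346 m, but 6 places keeps it to 0.0346 m.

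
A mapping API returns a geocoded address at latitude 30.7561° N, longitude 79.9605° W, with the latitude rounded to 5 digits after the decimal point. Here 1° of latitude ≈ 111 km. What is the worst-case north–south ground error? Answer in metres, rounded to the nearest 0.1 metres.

Rounding to 5 decimal places leaves the latitude within ±5e-06° of the true value.
Along the meridian that is 5e-06° × 111000 m/° = 0.555 m.

0.6 metres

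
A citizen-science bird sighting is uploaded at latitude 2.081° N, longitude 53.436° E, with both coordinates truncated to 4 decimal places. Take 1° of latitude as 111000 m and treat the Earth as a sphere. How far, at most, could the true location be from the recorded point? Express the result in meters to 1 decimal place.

15.7 meters

Truncating at 4 decimal places can drop up to a full unit in the last place, so each coordinate may be off by as much as 0.0001°.
Latitude error → 0.0001 × 111000 = 11.1 m along the meridian.
E–W at 2.081°: 0.0001° × 111000 × cos 2.081° = 0.0001 × 111000 × 0.9993 ≈ 11.0927 m.
Combining orthogonally: (11.1² + 11.0927²)^½ ≈ 15.6926 m.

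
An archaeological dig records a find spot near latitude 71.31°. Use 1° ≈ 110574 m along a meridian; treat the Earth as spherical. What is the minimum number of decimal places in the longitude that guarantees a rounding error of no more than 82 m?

3 decimal places

At 71.31° one degree of longitude covers 110574 × cos 71.31° ≈ 110574 × 0.3204 ≈ 35433.2 m.
Rounding to N decimal places gives at most 0.5 × 10⁻ᴺ degrees of error, i.e. 0.5 × 10⁻ᴺ × 35433.2 m.
Setting 17716.6 × 10⁻ᴺ ≤ 82 gives 10ᴺ ≥ 216.1, i.e. N ≥ 2.33.
At 2 places the error can reach 177 m, but 3 places keeps it to 17.7 m.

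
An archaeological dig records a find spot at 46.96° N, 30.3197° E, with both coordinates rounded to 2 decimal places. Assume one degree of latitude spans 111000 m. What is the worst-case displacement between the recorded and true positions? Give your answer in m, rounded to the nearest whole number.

672 m

Rounding to 2 decimal places leaves each coordinate within ±0.005° of the true value.
North–south component: 0.005° × 111000 = 555 m.
East–west component at 46.96°: 0.005° × 111000 × cos 46.96° ≈ 0.005 × 75758.5 ≈ 378.792 m.
Worst case both components are at the extreme and orthogonal: √(555² + 378.792²) ≈ 671.944 m.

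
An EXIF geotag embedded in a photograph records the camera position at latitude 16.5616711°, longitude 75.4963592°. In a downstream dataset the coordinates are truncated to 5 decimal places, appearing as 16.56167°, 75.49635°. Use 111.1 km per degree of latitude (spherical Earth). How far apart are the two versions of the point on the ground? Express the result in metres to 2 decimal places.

0.99 metres

Δlat = 16.5616711 − 16.56167 = +0.0000011°; Δlon = 75.4963592 − 75.49635 = +0.0000092°.
North–south shift: 0.0000011 × 111100 = 0.12221 m.
E–W at 16.5617°: 0.0000092° × 111100 × cos 16.5617° = 0.0000092 × 111100 × 0.9585 ≈ 0.979716 m.
Hypotenuse of the two orthogonal shifts: √(0.12221² + 0.979716²) = 0.987309 m.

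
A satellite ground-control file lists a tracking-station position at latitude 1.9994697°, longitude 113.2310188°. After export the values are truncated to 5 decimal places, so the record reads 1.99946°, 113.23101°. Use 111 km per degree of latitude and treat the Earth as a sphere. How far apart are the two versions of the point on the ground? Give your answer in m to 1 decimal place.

Δlat = 1.9994697 − 1.99946 = +0.0000097°; Δlon = 113.2310188 − 113.23101 = +0.0000088°.
North–south shift: 0.0000097 × 111000 = 1.0767 m.
E–W at 1.99946°: 0.0000088° × 111000 × cos 1.99946° = 0.0000088 × 111000 × 0.9994 ≈ 0.976205 m.
Combined displacement = (1.0767² + 0.976205²)^½ ≈ 1.45336 m.

1.5 m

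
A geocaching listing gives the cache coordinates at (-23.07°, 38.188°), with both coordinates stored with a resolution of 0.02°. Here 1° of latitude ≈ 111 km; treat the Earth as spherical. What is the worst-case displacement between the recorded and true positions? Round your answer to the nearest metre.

1508 metres

With a 0.02° grid the true value lies within half a step, ±0.02°/2 = ±0.01°, of the stored one.
North–south component: 0.01° × 111000 = 1110 m.
Longitude error → 0.01 × 111000 × cos 23.07° = 0.01 × 111000 × 0.9200 ≈ 1021.23 m.
Combining orthogonally: (1110² + 1021.23²)^½ ≈ 1508.31 m.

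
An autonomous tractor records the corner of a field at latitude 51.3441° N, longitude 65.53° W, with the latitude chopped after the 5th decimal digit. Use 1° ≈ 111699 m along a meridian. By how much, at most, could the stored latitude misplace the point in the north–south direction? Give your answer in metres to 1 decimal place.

1.1 metres

Truncating at 5 decimal places can drop up to a full unit in the last place, so the latitude may be off by as much as 1e-05°.
So the N–S error is at most 1e-05 × 111699 = 1.11699 m.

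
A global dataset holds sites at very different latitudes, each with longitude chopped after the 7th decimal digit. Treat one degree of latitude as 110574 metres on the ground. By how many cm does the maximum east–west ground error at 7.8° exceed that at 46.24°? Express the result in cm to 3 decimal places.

0.331 cm

Truncating at 7 decimal places can drop up to a full unit in the last place, so the longitude may be off by as much as 1e-07°.
At 7.8°: 1e-07° × 110574 × cos 7.8° = 1e-07 × 110574 × 0.9907 ≈ 0.010955 m.
Error at 46.24° = 1e-07° × 110574 × cos 46.24° ≈ 0.011057 × 0.6916 = 0.0076477 m.
So the lower-latitude error exceeds the higher by 0.010955 − 0.0076477 = 0.0033074 m.
That is 0.00330736 m = 0.33074 cm.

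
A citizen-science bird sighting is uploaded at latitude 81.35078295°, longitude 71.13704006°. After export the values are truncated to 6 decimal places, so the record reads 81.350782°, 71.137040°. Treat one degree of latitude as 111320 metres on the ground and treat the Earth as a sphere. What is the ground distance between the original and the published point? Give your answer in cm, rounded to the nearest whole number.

Δlat = 81.35078295 − 81.350782 = +0.00000095°; Δlon = 71.13704006 − 71.137040 = +0.00000006°.
N–S: 0.00000095° × 111320 m/° = 0.105754 m.
East–west at this latitude: 0.00000006° × 111320 × cos 81.3508° ≈ 0.00000006 × 16740.8 = 0.00100445 m.
Distance: √(0.105754² + 0.00100445²) ≈ 0.105759 m.
That is 0.105759 m = 10.576 cm.

11 cm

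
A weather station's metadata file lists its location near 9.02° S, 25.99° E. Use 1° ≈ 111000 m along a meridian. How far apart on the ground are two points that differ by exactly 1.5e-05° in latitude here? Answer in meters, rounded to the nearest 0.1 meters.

Along a meridian 1.5e-05° is 1.5e-05 × 111000 = 1.665 m.

1.7 meters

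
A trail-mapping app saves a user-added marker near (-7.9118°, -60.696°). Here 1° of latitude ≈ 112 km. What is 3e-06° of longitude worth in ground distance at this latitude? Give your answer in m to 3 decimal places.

3e-06° of longitude at 7.9118° is 3e-06 × 112000 × cos 7.9118° ≈ 3e-06 × 110934 = 0.332802 m.

0.333 m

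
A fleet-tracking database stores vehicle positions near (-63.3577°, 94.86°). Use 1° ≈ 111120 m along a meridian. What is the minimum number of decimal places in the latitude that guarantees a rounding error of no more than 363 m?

One degree of latitude covers 111120 m.
Rounding to N decimal places gives at most 0.5 × 10⁻ᴺ degrees of error, i.e. 0.5 × 10⁻ᴺ × 111120 m.
Setting 55560 × 10⁻ᴺ ≤ 363 gives 10ᴺ ≥ 153.1, i.e. N ≥ 2.18.
So 3 decimal places suffice (55.6 m); 2 would allow up to 556 m.

3 decimal places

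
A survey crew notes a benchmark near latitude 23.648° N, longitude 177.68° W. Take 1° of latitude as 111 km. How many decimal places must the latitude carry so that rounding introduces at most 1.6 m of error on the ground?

One degree of latitude covers 111000 m.
Rounding to N decimal places gives at most 0.5 × 10⁻ᴺ degrees of error, i.e. 0.5 × 10⁻ᴺ × 111000 m.
Setting 55500 × 10⁻ᴺ ≤ 1.6 gives 10ᴺ ≥ 3.469e+04, i.e. N ≥ 4.54.
At 4 places the error can reach 5.55 m, but 5 places keeps it to 0.555 m.

5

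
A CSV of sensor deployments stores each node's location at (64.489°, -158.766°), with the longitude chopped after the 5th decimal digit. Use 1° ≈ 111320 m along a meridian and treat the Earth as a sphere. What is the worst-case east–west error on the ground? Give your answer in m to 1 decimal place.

Truncating at 5 decimal places can drop up to a full unit in the last place, so the longitude may be off by as much as 1e-05°.
One degree of longitude at 64.489° is 111320 × cos 64.489° ≈ 111320 × 0.4307 = 47943.8 m.
East–west error: 1e-05° × 47943.8 m/° ≈ 0.479438 m.

0.5 m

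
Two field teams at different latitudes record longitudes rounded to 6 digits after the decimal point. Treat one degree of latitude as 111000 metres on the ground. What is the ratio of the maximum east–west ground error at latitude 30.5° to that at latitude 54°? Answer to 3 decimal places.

1.466

Rounding to 6 decimal places leaves the longitude within ±5e-07° of the true value.
Error at 30.5° = 5e-07° × 111000 × cos 30.5° ≈ 0.0555 × 0.8616 = 0.04782 m.
At 54°: 5e-07° × 111000 × cos 54° = 5e-07 × 111000 × 0.5878 ≈ 0.032622 m.
The ratio reduces to cos 30.5° / cos 54° = 0.8616/0.5878 ≈ 1.4659.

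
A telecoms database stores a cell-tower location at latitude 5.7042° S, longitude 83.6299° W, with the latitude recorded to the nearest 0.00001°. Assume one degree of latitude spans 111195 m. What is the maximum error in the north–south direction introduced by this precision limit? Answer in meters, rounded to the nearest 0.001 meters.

0.556 meters

Rounding to 5 decimal places leaves the latitude within ±5e-06° of the true value.
North–south distance: 5e-06° × 111195 m/° = 0.555975 m.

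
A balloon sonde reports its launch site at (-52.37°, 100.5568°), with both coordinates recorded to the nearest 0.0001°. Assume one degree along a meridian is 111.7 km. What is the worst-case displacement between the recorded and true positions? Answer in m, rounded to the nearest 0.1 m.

6.5 m

Rounding to 4 decimal places leaves each coordinate within ±5e-05° of the true value.
North–south component: 5e-05° × 111700 = 5.585 m.
East–west component at 52.37°: 5e-05° × 111700 × cos 52.37° ≈ 5e-05 × 68199.5 ≈ 3.40998 m.
Combining orthogonally: (5.585² + 3.40998²)^½ ≈ 6.54371 m.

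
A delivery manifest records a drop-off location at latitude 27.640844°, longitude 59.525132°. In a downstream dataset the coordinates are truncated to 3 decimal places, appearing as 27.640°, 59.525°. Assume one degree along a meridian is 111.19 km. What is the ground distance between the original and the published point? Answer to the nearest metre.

95 metres

Δlat = 27.640844 − 27.640 = +0.000844°; Δlon = 59.525132 − 59.525 = +0.000132°.
N–S: 0.000844° × 111190 m/° = 93.8444 m.
East–west at this latitude: 0.000132° × 111190 × cos 27.64° ≈ 0.000132 × 98501 = 13.0021 m.
Hypotenuse of the two orthogonal shifts: √(93.8444² + 13.0021²) = 94.7408 m.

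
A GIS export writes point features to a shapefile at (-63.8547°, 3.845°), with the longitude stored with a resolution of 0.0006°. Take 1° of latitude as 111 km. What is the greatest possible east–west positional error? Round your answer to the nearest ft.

48 ft

With a 0.0006° grid the true value lies within half a step, ±0.0006°/2 = ±0.0003°, of the stored one.
At latitude 63.8547° a degree of longitude spans 111000 m × cos 63.8547° = 111000 × 0.4406 ≈ 48912 m.
Maximum E–W displacement: 0.0003 × 48912 = 14.6736 m.
Converting: 14.6736 m × 3.2808 ft/m ≈ 48.142 ft.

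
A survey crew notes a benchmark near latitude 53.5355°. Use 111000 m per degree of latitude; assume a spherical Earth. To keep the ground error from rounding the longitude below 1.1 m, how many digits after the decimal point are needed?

At 53.5355° one degree of longitude covers 111000 × cos 53.5355° ≈ 111000 × 0.5943 ≈ 65970 m.
With N decimal places the half-ulp bound is 0.5·10⁻ᴺ°, or 0.5·10⁻ᴺ × 65970 m on the ground.
Need 0.5 × 65970 × 10⁻ᴺ ≤ 1.1 → 10⁻ᴺ ≤ 3.335e-05, so N ≥ 4.48.
So 5 decimal places suffice (0.33 m); 4 would allow up to 3.3 m.

5 decimal places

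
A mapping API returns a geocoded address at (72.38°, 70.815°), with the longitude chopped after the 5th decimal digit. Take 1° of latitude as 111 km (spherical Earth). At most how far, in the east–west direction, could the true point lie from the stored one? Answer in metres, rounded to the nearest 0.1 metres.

0.3 metres

Truncating at 5 decimal places can drop up to a full unit in the last place, so the longitude may be off by as much as 1e-05°.
At latitude 72.38° a degree of longitude spans 111000 m × cos 72.38° = 111000 × 0.3027 ≈ 33600 m.
Maximum E–W displacement: 1e-05 × 33600 = 0.336 m.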